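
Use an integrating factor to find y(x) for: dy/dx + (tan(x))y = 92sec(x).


P(x) = tan(x) ⇒ μ = e^(∫tan(x)dx) = sec(x).
(sec(x) y)' = 92sec²(x) ⇒ sec(x) y = 92tan(x) + C.
Multiply by cos(x): y = 92sin(x) + C·cos(x).


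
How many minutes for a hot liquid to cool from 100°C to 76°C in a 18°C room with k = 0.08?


From T(t) = T_a + (T₀ - T_a)e^(-kt), set T(t) = 76:
(76 - 18) / (100 - 18) = e^(-0.08t), so t = -ln(0.707)/0.08 ≈ 4.3 minutes.


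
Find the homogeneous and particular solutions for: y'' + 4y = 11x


Homogeneous: r² + 4 = 0 ⇒ r = ±2i, y_h = C₁cos(2x) + C₂sin(2x).
Polynomial forcing; try y_p = Ax + B. Then y_p'' + 4 y_p = 4(Ax + B) = 11x, so B = 0 and A = 11/4.
General solution: y = C₁cos(2x) + C₂sin(2x) + (11/4)x.


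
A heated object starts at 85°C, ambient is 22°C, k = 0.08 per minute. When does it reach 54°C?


From T(t) = T_a + (T₀ - T_a)e^(-kt), set T(t) = 54:
(54 - 22) / (85 - 22) = e^(-0.08t), so t = -ln(0.508)/0.08 ≈ 8.5 minutes.


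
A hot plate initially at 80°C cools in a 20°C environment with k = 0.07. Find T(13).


Newton's law: dT/dt = -k(T - T_a) has solution T(t) = T_a + (T₀ - T_a)e^(-kt).
Plug in T_a = 20, T₀ = 80, k = 0.07, t = 13: T(13) = 20 + (60)e^(-0.91) ≈ 44.2°C.


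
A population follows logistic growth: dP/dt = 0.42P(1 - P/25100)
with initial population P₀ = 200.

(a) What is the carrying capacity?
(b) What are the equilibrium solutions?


Logistic ODE dP/dt = 0.42P(1 - P/25100) has equilibria where dP/dt = 0, i.e. P = 0 or P = 25100.
The coefficient (1 - P/K) = 0 when P = K, identifying K = 25100 as the carrying capacity.
(a) K = 25100; (b) equilibria P = 0 and P = 25100.


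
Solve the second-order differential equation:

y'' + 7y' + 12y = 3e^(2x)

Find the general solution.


Characteristic roots of r² + 7r + 12 = 0 are -4, -3.
y_h = C₁e^(-4x) + C₂e^(-3x).
Forcing exponent 2 is not a characteristic root; try y_p = Ae^(2x).
Substitute: A·(4 + (7)·2 + (12)) = A·30 = 3, so A = 1/10.
General solution: y = C₁e^(-4x) + C₂e^(-3x) + (1/10)e^(2x).


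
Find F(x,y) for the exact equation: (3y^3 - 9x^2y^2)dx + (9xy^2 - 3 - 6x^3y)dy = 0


Check exactness: ∂M/∂y = 9y^2 - 18x^2y and ∂N/∂x = 9y^2 - 18x^2y; equal, so the equation is exact.
Integrate M with respect to x (treating y as constant): ∫M dx = 3xy^3 - 3x^3y^2 + h(y).
Differentiate w.r.t. y and set equal to N: the x-dependent terms already match, leaving h'(y) = -3. Integrate: h(y) = -3y.
So F(x,y) = 3xy^3 - 3y - 3x^3y^2.
General solution: 3xy^3 - 3y - 3x^3y^2 = C.


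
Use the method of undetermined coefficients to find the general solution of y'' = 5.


Characteristic polynomial (r - 0)² = 0; repeated root r = 0.
y_h = (C₁ + C₂x). Forcing matches the repeated root (resonance), so try y_p = Ax².
Substitute and solve for A: 2A = 5, so A = 5/2.
General solution: y = C₁ + C₂x + (5/2)x².


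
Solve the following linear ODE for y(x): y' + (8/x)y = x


P(x) = 8/x ⇒ μ = x^8.
(x^8 y)' = x^9 ⇒ x^8 y = x^10/(10) + C.
Solve for y: y = (1/10)x^2 + C/x^8.


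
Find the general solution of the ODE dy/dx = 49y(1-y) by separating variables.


Separate: dy/[y(1-y)] = 49 dx.
Partial fractions: 1/[y(1-y)] = 1/y + 1/(1-y).
Integrate: ln|y/(1-y)| = 49x + C₀.
Solve for y: y = 1/(1 + Ce^(-49x)).


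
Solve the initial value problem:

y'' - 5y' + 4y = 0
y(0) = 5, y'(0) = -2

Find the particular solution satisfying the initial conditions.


Characteristic roots of r² - 5r + 4 = 0 are 4, 1.
General solution y = c₁ e^(4x) + c₂ e^(x).
Apply y(0) = 5: c₁ + c₂ = 5. Apply y'(0) = -2: 4 c₁ + 1 c₂ = -2.
Solve: c₁ = -7/3, c₂ = 22/3.
Particular solution: y = -(7/3)e^(4x) + (22/3)e^(x).


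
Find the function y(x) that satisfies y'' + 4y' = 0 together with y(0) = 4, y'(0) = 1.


Characteristic roots of r² + 4r = 0 are -4, 0.
General solution y = c₁ e^(-4x) + c₂.
Apply y(0) = 4: c₁ + c₂ = 4. Apply y'(0) = 1: -4 c₁ + 0 c₂ = 1.
Solve: c₁ = -1/4, c₂ = 17/4.
Particular solution: y = -(1/4)e^(-4x) + 17/4.


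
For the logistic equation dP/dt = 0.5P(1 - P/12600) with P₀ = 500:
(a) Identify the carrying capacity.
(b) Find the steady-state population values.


Logistic ODE dP/dt = 0.5P(1 - P/12600) has equilibria where dP/dt = 0, i.e. P = 0 or P = 12600.
The coefficient (1 - P/K) = 0 when P = K, identifying K = 12600 as the carrying capacity.
(a) K = 12600; (b) equilibria P = 0 and P = 12600.


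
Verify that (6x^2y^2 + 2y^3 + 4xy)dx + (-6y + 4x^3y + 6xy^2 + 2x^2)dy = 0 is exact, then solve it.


Check exactness: ∂M/∂y = 12x^2y + 6y^2 + 4x and ∂N/∂x = 12x^2y + 6y^2 + 4x; equal, so the equation is exact.
Integrate M with respect to x (treating y as constant): ∫M dx = 2x^3y^2 + 2xy^3 + 2x^2y + h(y).
Differentiate w.r.t. y and set equal to N: the x-dependent terms already match, leaving h'(y) = -6y. Integrate: h(y) = -3y^2.
So F(x,y) = -3y^2 + 2x^3y^2 + 2xy^3 + 2x^2y.
General solution: -3y^2 + 2x^3y^2 + 2xy^3 + 2x^2y = C.


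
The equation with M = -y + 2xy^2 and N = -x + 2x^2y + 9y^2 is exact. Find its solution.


Check exactness: ∂M/∂y = -1 + 4xy and ∂N/∂x = -1 + 4xy; equal, so the equation is exact.
Integrate M with respect to x (treating y as constant): ∫M dx = -xy + x^2y^2 + h(y).
Differentiate w.r.t. y and set equal to N: the x-dependent terms already match, leaving h'(y) = 9y^2. Integrate: h(y) = 3y^3.
So F(x,y) = -xy + x^2y^2 + 3y^3.
General solution: -xy + x^2y^2 + 3y^3 = C.


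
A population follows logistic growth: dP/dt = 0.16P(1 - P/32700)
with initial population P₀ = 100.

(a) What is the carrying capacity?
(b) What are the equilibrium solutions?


Logistic ODE dP/dt = 0.16P(1 - P/32700) has equilibria where dP/dt = 0, i.e. P = 0 or P = 32700.
The coefficient (1 - P/K) = 0 when P = K, identifying K = 32700 as the carrying capacity.
(a) K = 32700; (b) equilibria P = 0 and P = 32700.


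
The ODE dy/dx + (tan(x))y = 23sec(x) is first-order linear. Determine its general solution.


P(x) = tan(x) ⇒ μ = e^(∫tan(x)dx) = sec(x).
(sec(x) y)' = 23sec²(x) ⇒ sec(x) y = 23tan(x) + C.
Multiply by cos(x): y = 23sin(x) + C·cos(x).


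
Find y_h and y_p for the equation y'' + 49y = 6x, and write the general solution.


Homogeneous: r² + 49 = 0 ⇒ r = ±7i, y_h = C₁cos(7x) + C₂sin(7x).
Polynomial forcing; try y_p = Ax + B. Then y_p'' + 49 y_p = 49(Ax + B) = 6x, so B = 0 and A = 6/49.
General solution: y = C₁cos(7x) + C₂sin(7x) + (6/49)x.


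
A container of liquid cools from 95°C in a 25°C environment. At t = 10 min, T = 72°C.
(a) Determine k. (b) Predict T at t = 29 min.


Newton's law: T(t) = T_a + (T₀ - T_a)e^(-kt).
(a) Use T(10) = 72: (72 - 25)/(95 - 25) = e^(-k·10), so k = -ln(0.671)/10 ≈ 0.0398.
(b) Apply k to t = 29: T(29) = 25 + (70)e^(-1.155) ≈ 47.0°C.


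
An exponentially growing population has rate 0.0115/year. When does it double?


Exponential growth: P(t) = P₀ e^(0.0115t). Set P(t)/P₀ = 2: e^(0.0115t) = 2.
Solve: t = ln(2)/0.0115 ≈ 60.27 years.


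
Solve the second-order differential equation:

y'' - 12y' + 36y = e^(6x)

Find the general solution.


Characteristic polynomial (r - 6)² = 0; repeated root r = 6.
y_h = (C₁ + C₂x)e^(6x). Forcing matches the repeated root (resonance), so try y_p = Ax² e^(6x).
Substitute and solve for A: 2A = 1, so A = 1/2.
General solution: y = (C₁ + C₂x + (1/2)x²)e^(6x).


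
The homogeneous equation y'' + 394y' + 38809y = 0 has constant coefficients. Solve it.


Characteristic equation: r² + 394r + 38809 = 0, i.e. (r + 197)² = 0.
Repeated root r = -197; include an x factor for the second linearly independent solution.
General solution: y = (C₁ + C₂x)e^(-197x).


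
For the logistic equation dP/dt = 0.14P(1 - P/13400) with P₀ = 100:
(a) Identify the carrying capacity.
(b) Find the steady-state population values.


Logistic ODE dP/dt = 0.14P(1 - P/13400) has equilibria where dP/dt = 0, i.e. P = 0 or P = 13400.
The coefficient (1 - P/K) = 0 when P = K, identifying K = 13400 as the carrying capacity.
(a) K = 13400; (b) equilibria P = 0 and P = 13400.


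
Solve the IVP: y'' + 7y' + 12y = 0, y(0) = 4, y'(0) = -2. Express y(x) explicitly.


Characteristic roots of r² + 7r + 12 = 0 are -3, -4.
General solution y = c₁ e^(-3x) + c₂ e^(-4x).
Apply y(0) = 4: c₁ + c₂ = 4. Apply y'(0) = -2: -3 c₁ - 4 c₂ = -2.
Solve: c₁ = 14, c₂ = -10.
Particular solution: y = 14e^(-3x) - 10e^(-4x).


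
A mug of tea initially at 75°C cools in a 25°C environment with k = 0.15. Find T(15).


Newton's law: dT/dt = -k(T - T_a) has solution T(t) = T_a + (T₀ - T_a)e^(-kt).
Plug in T_a = 25, T₀ = 75, k = 0.15, t = 15: T(15) = 25 + (50)e^(-2.25) ≈ 30.3°C.


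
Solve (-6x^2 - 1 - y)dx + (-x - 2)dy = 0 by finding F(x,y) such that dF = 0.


Check exactness: ∂M/∂y = -1 and ∂N/∂x = -1; equal, so the equation is exact.
Integrate M with respect to x (treating y as constant): ∫M dx = -2x^3 - x - xy + h(y).
Differentiate w.r.t. y and set equal to N: the x-dependent terms already match, leaving h'(y) = -2. Integrate: h(y) = -2y.
So F(x,y) = -2x^3 - x - xy - 2y.
General solution: -2x^3 - x - xy - 2y = C.


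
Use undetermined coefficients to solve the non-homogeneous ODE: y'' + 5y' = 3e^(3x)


Characteristic roots of r² + 5r = 0 are 0, -5.
y_h = C₁ + C₂e^(-5x).
Forcing exponent 3 is not a characteristic root; try y_p = Ae^(3x).
Substitute: A·(9 + (5)·3 + (0)) = A·24 = 3, so A = 1/8.
General solution: y = C₁ + C₂e^(-5x) + (1/8)e^(3x).


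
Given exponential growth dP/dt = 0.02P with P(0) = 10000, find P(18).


The ODE dP/dt = 0.02P has solution P(t) = P(0)e^(0.02t).
Substitute P(0) = 10000 and t = 18: P(18) = 10000 e^(0.36) ≈ 14333.


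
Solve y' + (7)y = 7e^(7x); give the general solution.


P(x) = 7 ⇒ μ = e^(7x).
(μ y)' = 7e^(14x) ⇒ μ y = (7/14)e^(14x) + C.
Divide by μ: y = (1/2)e^(7x) + Ce^(-7x).


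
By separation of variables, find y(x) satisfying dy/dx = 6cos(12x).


g(y) = 1, so integrate directly: y = ∫ 6cos(12x) dx = (1/2)sin(12x) + C.


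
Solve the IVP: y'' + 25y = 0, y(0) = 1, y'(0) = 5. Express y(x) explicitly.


Characteristic roots of r² + 25 = 0 are ±5i, so y = C₁cos(5x) + C₂sin(5x).
Apply y(0) = 1: C₁ = 1. Differentiate and apply y'(0) = 5: 5·C₂ = 5, so C₂ = 1.
Particular solution: y = cos(5x) + sin(5x).


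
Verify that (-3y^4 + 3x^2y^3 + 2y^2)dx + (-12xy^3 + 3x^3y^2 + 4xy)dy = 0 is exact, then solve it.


Check exactness: ∂M/∂y = -12y^3 + 9x^2y^2 + 4y and ∂N/∂x = -12y^3 + 9x^2y^2 + 4y; equal, so the equation is exact.
Integrate M with respect to x (treating y as constant): ∫M dx = -3xy^4 + x^3y^3 + 2xy^2 + h(y).
Differentiate w.r.t. y and set equal to N: all terms match, so h'(y) = 0 and h is a constant absorbed into C.
General solution: -3xy^4 + x^3y^3 + 2xy^2 = C.


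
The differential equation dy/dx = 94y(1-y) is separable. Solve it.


Separate: dy/[y(1-y)] = 94 dx.
Partial fractions: 1/[y(1-y)] = 1/y + 1/(1-y).
Integrate: ln|y/(1-y)| = 94x + C₀.
Solve for y: y = 1/(1 + Ce^(-94x)).


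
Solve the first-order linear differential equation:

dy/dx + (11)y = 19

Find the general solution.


P(x) = 11, Q(x) = 19; integrating factor μ = e^(11x).
(μ y)' = 19e^(11x) ⇒ μ y = (19/11)e^(11x) + C.
Divide by μ: y = 19/11 + Ce^(-11x).


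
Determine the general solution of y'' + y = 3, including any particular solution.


Homogeneous part: r² + 1 = 0 ⇒ r = ±1i, so y_h = C₁cos(x) + C₂sin(x).
Try constant y_p = A; plug in: 1A = 3 ⇒ A = 3.
General solution: y = C₁cos(x) + C₂sin(x) + 3.


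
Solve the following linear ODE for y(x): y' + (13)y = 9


P(x) = 13, Q(x) = 9; integrating factor μ = e^(13x).
(μ y)' = 9e^(13x) ⇒ μ y = (9/13)e^(13x) + C.
Divide by μ: y = 9/13 + Ce^(-13x).


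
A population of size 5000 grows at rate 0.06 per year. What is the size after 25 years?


The ODE dP/dt = 0.06P has solution P(t) = P(0)e^(0.06t).
Substitute P(0) = 5000 and t = 25: P(25) = 5000 e^(1.50) ≈ 22408.


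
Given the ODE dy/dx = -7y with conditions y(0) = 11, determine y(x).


General solution of y' = -7y is y = Ce^(-7x).
Apply y(0) = 11: C = 11.
Particular solution: y = 11e^(-7x).


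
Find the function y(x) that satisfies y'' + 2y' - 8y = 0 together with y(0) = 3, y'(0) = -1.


Characteristic roots of r² + 2r - 8 = 0 are 2, -4.
General solution y = c₁ e^(2x) + c₂ e^(-4x).
Apply y(0) = 3: c₁ + c₂ = 3. Apply y'(0) = -1: 2 c₁ - 4 c₂ = -1.
Solve: c₁ = 11/6, c₂ = 7/6.
Particular solution: y = (11/6)e^(2x) + (7/6)e^(-4x).


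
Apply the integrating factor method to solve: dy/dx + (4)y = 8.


P(x) = 4, Q(x) = 8; integrating factor μ = e^(4x).
(μ y)' = 8e^(4x) ⇒ μ y = 2e^(4x) + C.
Divide by μ: y = 2 + Ce^(-4x).


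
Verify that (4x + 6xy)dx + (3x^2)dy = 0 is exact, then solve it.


Check exactness: ∂M/∂y = 6x and ∂N/∂x = 6x; equal, so the equation is exact.
Integrate M with respect to x (treating y as constant): ∫M dx = 2x^2 + 3x^2y + h(y).
Differentiate w.r.t. y and set equal to N: all terms match, so h'(y) = 0 and h is a constant absorbed into C.
General solution: 2x^2 + 3x^2y = C.


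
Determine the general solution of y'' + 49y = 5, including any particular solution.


Homogeneous part: r² + 49 = 0 ⇒ r = ±7i, so y_h = C₁cos(7x) + C₂sin(7x).
Try constant y_p = A; plug in: 49A = 5 ⇒ A = 5/49.
General solution: y = C₁cos(7x) + C₂sin(7x) + 5/49.


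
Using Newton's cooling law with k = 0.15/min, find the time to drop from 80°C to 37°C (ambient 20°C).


From T(t) = T_a + (T₀ - T_a)e^(-kt), set T(t) = 37:
(37 - 20) / (80 - 20) = e^(-0.15t), so t = -ln(0.283)/0.15 ≈ 8.4 minutes.


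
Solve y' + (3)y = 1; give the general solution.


P(x) = 3, Q(x) = 1; integrating factor μ = e^(3x).
(μ y)' = e^(3x) ⇒ μ y = (1/3)e^(3x) + C.
Divide by μ: y = 1/3 + Ce^(-3x).


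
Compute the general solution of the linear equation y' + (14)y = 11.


P(x) = 14, Q(x) = 11; integrating factor μ = e^(14x).
(μ y)' = 11e^(14x) ⇒ μ y = (11/14)e^(14x) + C.
Divide by μ: y = 11/14 + Ce^(-14x).


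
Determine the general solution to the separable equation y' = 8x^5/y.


Separate variables: y dy = 8x^5 dx.
Integrate both sides: y²/2 = (4/3)x^6 + C₀.
Multiply by 2: y² = (8/3)x^6 + C.


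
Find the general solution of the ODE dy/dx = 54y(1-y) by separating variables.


Separate: dy/[y(1-y)] = 54 dx.
Partial fractions: 1/[y(1-y)] = 1/y + 1/(1-y).
Integrate: ln|y/(1-y)| = 54x + C₀.
Solve for y: y = 1/(1 + Ce^(-54x)).


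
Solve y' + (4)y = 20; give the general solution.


P(x) = 4, Q(x) = 20; integrating factor μ = e^(4x).
(μ y)' = 20e^(4x) ⇒ μ y = 5e^(4x) + C.
Divide by μ: y = 5 + Ce^(-4x).


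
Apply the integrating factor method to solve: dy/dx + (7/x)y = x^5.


P(x) = 7/x ⇒ μ = x^7.
(x^7 y)' = x^12 ⇒ x^7 y = x^13/(13) + C.
Solve for y: y = (1/13)x^6 + C/x^7.


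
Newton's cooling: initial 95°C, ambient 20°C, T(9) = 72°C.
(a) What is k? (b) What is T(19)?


Newton's law: T(t) = T_a + (T₀ - T_a)e^(-kt).
(a) Use T(9) = 72: (72 - 20)/(95 - 20) = e^(-k·9), so k = -ln(0.693)/9 ≈ 0.0407.
(b) Apply k to t = 19: T(19) = 20 + (75)e^(-0.773) ≈ 54.6°C.


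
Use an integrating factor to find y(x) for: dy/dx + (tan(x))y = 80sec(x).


P(x) = tan(x) ⇒ μ = e^(∫tan(x)dx) = sec(x).
(sec(x) y)' = 80sec²(x) ⇒ sec(x) y = 80tan(x) + C.
Multiply by cos(x): y = 80sin(x) + C·cos(x).


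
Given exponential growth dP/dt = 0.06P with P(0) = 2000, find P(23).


The ODE dP/dt = 0.06P has solution P(t) = P(0)e^(0.06t).
Substitute P(0) = 2000 and t = 23: P(23) = 2000 e^(1.38) ≈ 7950.


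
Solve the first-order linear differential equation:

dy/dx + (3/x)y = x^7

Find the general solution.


P(x) = 3/x ⇒ μ = x^3.
(x^3 y)' = x^10 ⇒ x^3 y = x^11/(11) + C.
Solve for y: y = (1/11)x^8 + C/x^3.


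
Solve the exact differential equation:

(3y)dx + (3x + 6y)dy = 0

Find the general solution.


Check exactness: ∂M/∂y = 3 and ∂N/∂x = 3; equal, so the equation is exact.
Integrate M with respect to x (treating y as constant): ∫M dx = 3xy + h(y).
Differentiate w.r.t. y and set equal to N: the x-dependent terms already match, leaving h'(y) = 6y. Integrate: h(y) = 3y^2.
So F(x,y) = 3xy + 3y^2.
General solution: 3xy + 3y^2 = C.


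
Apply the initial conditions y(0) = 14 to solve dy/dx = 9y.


General solution of y' = 9y is y = Ce^(9x).
Apply y(0) = 14: C = 14.
Particular solution: y = 14e^(9x).


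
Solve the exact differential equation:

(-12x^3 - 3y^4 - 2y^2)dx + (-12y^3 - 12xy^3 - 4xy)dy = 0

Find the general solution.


Check exactness: ∂M/∂y = -12y^3 - 4y and ∂N/∂x = -12y^3 - 4y; equal, so the equation is exact.
Integrate M with respect to x (treating y as constant): ∫M dx = -3x^4 - 3xy^4 - 2xy^2 + h(y).
Differentiate w.r.t. y and set equal to N: the x-dependent terms already match, leaving h'(y) = -12y^3. Integrate: h(y) = -3y^4.
So F(x,y) = -3y^4 - 3x^4 - 3xy^4 - 2xy^2.
General solution: -3y^4 - 3x^4 - 3xy^4 - 2xy^2 = C.


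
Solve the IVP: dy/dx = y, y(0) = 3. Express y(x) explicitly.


General solution of y' = y is y = Ce^(x).
Apply y(0) = 3: C = 3.
Particular solution: y = 3e^(x).


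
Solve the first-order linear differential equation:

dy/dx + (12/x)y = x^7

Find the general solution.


P(x) = 12/x ⇒ μ = x^12.
(x^12 y)' = x^19 ⇒ x^12 y = x^20/(20) + C.
Solve for y: y = (1/20)x^8 + C/x^12.


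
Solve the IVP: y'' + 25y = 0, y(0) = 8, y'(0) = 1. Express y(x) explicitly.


Characteristic roots of r² + 25 = 0 are ±5i, so y = C₁cos(5x) + C₂sin(5x).
Apply y(0) = 8: C₁ = 8. Differentiate and apply y'(0) = 1: 5·C₂ = 1, so C₂ = 1/5.
Particular solution: y = 8cos(5x) + (1/5)sin(5x).


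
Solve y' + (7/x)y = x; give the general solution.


P(x) = 7/x ⇒ μ = x^7.
(x^7 y)' = x^8 ⇒ x^7 y = x^9/(9) + C.
Solve for y: y = (1/9)x^2 + C/x^7.


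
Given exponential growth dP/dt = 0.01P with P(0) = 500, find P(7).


The ODE dP/dt = 0.01P has solution P(t) = P(0)e^(0.01t).
Substitute P(0) = 500 and t = 7: P(7) = 500 e^(0.07) ≈ 536.


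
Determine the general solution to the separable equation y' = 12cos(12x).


g(y) = 1, so integrate directly: y = ∫ 12cos(12x) dx = sin(12x) + C.


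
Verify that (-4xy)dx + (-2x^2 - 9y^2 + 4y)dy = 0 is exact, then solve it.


Check exactness: ∂M/∂y = -4x and ∂N/∂x = -4x; equal, so the equation is exact.
Integrate M with respect to x (treating y as constant): ∫M dx = -2x^2y + h(y).
Differentiate w.r.t. y and set equal to N: the x-dependent terms already match, leaving h'(y) = -9y^2 + 4y. Integrate: h(y) = -3y^3 + 2y^2.
So F(x,y) = -2x^2y - 3y^3 + 2y^2.
General solution: -2x^2y - 3y^3 + 2y^2 = C.


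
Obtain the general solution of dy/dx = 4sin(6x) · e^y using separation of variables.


Separate: e^(-y) dy = 4sin(6x) dx.
Integrate: -e^(-y) = -(2/3)cos(6x) + C₀.
Rearrange: e^(-y) = (2/3)cos(6x) + C.


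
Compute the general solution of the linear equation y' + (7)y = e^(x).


P(x) = 7 ⇒ μ = e^(7x).
(μ y)' = e^(8x) ⇒ μ y = e^(8x)/8 + C.
Divide by μ: y = (1/8)e^(x) + Ce^(-7x).


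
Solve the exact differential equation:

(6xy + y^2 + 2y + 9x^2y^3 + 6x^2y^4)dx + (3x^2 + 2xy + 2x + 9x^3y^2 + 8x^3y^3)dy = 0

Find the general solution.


Check exactness: ∂M/∂y = 6x + 2y + 2 + 27x^2y^2 + 24x^2y^3 and ∂N/∂x = 6x + 2y + 2 + 27x^2y^2 + 24x^2y^3; equal, so the equation is exact.
Integrate M with respect to x (treating y as constant): ∫M dx = 3x^2y + xy^2 + 2xy + 3x^3y^3 + 2x^3y^4 + h(y).
Differentiate w.r.t. y and set equal to N: all terms match, so h'(y) = 0 and h is a constant absorbed into C.
General solution: 3x^2y + xy^2 + 2xy + 3x^3y^3 + 2x^3y^4 = C.


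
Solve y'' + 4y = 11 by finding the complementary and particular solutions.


Homogeneous part: r² + 4 = 0 ⇒ r = ±2i, so y_h = C₁cos(2x) + C₂sin(2x).
Try constant y_p = A; plug in: 4A = 11 ⇒ A = 11/4.
General solution: y = C₁cos(2x) + C₂sin(2x) + 11/4.


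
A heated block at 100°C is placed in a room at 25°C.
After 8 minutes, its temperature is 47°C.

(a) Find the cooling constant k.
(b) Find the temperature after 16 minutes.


Newton's law: T(t) = T_a + (T₀ - T_a)e^(-kt).
(a) Use T(8) = 47: (47 - 25)/(100 - 25) = e^(-k·8), so k = -ln(0.293)/8 ≈ 0.1533.
(b) Apply k to t = 16: T(16) = 25 + (75)e^(-2.453) ≈ 31.5°C.


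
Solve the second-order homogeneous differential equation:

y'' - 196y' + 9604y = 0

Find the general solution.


Characteristic equation: r² - 196r + 9604 = 0, i.e. (r - 98)² = 0.
Repeated root r = 98; include an x factor for the second linearly independent solution.
General solution: y = (C₁ + C₂x)e^(98x).


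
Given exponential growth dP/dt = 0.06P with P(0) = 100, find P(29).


The ODE dP/dt = 0.06P has solution P(t) = P(0)e^(0.06t).
Substitute P(0) = 100 and t = 29: P(29) = 100 e^(1.74) ≈ 570.


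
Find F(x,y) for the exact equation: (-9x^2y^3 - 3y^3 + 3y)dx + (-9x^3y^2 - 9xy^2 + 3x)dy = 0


Check exactness: ∂M/∂y = -27x^2y^2 - 9y^2 + 3 and ∂N/∂x = -27x^2y^2 - 9y^2 + 3; equal, so the equation is exact.
Integrate M with respect to x (treating y as constant): ∫M dx = -3x^3y^3 - 3xy^3 + 3xy + h(y).
Differentiate w.r.t. y and set equal to N: all terms match, so h'(y) = 0 and h is a constant absorbed into C.
General solution: -3x^3y^3 - 3xy^3 + 3xy = C.


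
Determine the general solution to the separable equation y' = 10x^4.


Integrate both sides with respect to x: y = ∫ 10x^4 dx = 2x^5 + C.


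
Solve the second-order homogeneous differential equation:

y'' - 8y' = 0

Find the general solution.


Characteristic equation: r² - 8r = 0.
Factor: (r - 0)(r - 8) = 0 ⇒ r = 0, 8 (distinct real).
General solution: y = C₁ + C₂e^(8x).


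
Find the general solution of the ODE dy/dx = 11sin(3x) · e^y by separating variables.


Separate: e^(-y) dy = 11sin(3x) dx.
Integrate: -e^(-y) = -(11/3)cos(3x) + C₀.
Rearrange: e^(-y) = (11/3)cos(3x) + C.


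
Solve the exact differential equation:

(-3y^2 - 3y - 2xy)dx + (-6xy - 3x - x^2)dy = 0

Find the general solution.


Check exactness: ∂M/∂y = -6y - 3 - 2x and ∂N/∂x = -6y - 3 - 2x; equal, so the equation is exact.
Integrate M with respect to x (treating y as constant): ∫M dx = -3xy^2 - 3xy - x^2y + h(y).
Differentiate w.r.t. y and set equal to N: all terms match, so h'(y) = 0 and h is a constant absorbed into C.
General solution: -3xy^2 - 3xy - x^2y = C.


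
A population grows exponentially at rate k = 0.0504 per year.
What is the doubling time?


Exponential growth: P(t) = P₀ e^(0.0504t). Set P(t)/P₀ = 2: e^(0.0504t) = 2.
Solve: t = ln(2)/0.0504 ≈ 13.75 years.


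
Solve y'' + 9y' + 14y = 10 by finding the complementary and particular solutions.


Characteristic roots of r² + 9r + 14 = 0 are -7, -2.
y_h = C₁e^(-7x) + C₂e^(-2x).
Constant forcing; try y_p = A. Then 14A = 10 ⇒ A = 5/7.
General solution: y = C₁e^(-7x) + C₂e^(-2x) + 5/7.


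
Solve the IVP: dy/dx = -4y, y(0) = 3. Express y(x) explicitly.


General solution of y' = -4y is y = Ce^(-4x).
Apply y(0) = 3: C = 3.
Particular solution: y = 3e^(-4x).


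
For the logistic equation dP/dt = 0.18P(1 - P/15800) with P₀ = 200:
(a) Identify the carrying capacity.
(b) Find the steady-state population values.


Logistic ODE dP/dt = 0.18P(1 - P/15800) has equilibria where dP/dt = 0, i.e. P = 0 or P = 15800.
The coefficient (1 - P/K) = 0 when P = K, identifying K = 15800 as the carrying capacity.
(a) K = 15800; (b) equilibria P = 0 and P = 15800.


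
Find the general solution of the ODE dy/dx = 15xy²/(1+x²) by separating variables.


Separate: dy/y² = 15x/(1+x²) dx.
Integrate LHS: ∫ dy/y² = -1/y.
Integrate RHS via u = 1+x²: (15/2)ln(1+x²) + C.
Result: -1/y = (15/2)ln(1+x²) + C.


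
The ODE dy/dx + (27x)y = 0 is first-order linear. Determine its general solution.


P(x) = 27x ⇒ μ = e^((27/2)x²).
Q(x) = 0 so μ y is constant: y = Ce^(-(27/2)x²).


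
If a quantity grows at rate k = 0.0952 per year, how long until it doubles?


Exponential growth: P(t) = P₀ e^(0.0952t). Set P(t)/P₀ = 2: e^(0.0952t) = 2.
Solve: t = ln(2)/0.0952 ≈ 7.28 years.


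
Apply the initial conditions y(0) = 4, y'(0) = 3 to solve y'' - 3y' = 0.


Characteristic roots of r² - 3r = 0 are 3, 0.
General solution y = c₁ e^(3x) + c₂.
Apply y(0) = 4: c₁ + c₂ = 4. Apply y'(0) = 3: 3 c₁ + 0 c₂ = 3.
Solve: c₁ = 1, c₂ = 3.
Particular solution: y = e^(3x) + 3.


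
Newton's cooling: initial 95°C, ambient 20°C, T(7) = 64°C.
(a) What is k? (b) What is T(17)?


Newton's law: T(t) = T_a + (T₀ - T_a)e^(-kt).
(a) Use T(7) = 64: (64 - 20)/(95 - 20) = e^(-k·7), so k = -ln(0.587)/7 ≈ 0.0762.
(b) Apply k to t = 17: T(17) = 20 + (75)e^(-1.295) ≈ 40.5°C.


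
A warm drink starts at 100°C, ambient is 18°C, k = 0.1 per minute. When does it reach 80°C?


From T(t) = T_a + (T₀ - T_a)e^(-kt), set T(t) = 80:
(80 - 18) / (100 - 18) = e^(-0.1t), so t = -ln(0.756)/0.1 ≈ 2.8 minutes.


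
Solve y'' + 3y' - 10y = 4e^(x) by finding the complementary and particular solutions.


Characteristic roots of r² + 3r - 10 = 0 are 2, -5.
y_h = C₁e^(2x) + C₂e^(-5x).
Forcing exponent 1 is not a characteristic root; try y_p = Ae^(x).
Substitute: A·(1 + (3)·1 + (-10)) = A·-6 = 4, so A = -2/3.
General solution: y = C₁e^(2x) + C₂e^(-5x) - (2/3)e^(x).


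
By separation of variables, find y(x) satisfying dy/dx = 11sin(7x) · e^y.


Separate: e^(-y) dy = 11sin(7x) dx.
Integrate: -e^(-y) = -(11/7)cos(7x) + C₀.
Rearrange: e^(-y) = (11/7)cos(7x) + C.


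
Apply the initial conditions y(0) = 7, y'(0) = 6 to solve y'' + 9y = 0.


Characteristic roots of r² + 9 = 0 are ±3i, so y = C₁cos(3x) + C₂sin(3x).
Apply y(0) = 7: C₁ = 7. Differentiate and apply y'(0) = 6: 3·C₂ = 6, so C₂ = 2.
Particular solution: y = 7cos(3x) + 2sin(3x).


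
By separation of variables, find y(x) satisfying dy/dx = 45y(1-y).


Separate: dy/[y(1-y)] = 45 dx.
Partial fractions: 1/[y(1-y)] = 1/y + 1/(1-y).
Integrate: ln|y/(1-y)| = 45x + C₀.
Solve for y: y = 1/(1 + Ce^(-45x)).


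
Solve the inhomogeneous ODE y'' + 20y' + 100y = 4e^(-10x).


Characteristic polynomial (r + 10)² = 0; repeated root r = -10.
y_h = (C₁ + C₂x)e^(-10x). Forcing matches the repeated root (resonance), so try y_p = Ax² e^(-10x).
Substitute and solve for A: 2A = 4, so A = 2.
General solution: y = (C₁ + C₂x + 2x²)e^(-10x).


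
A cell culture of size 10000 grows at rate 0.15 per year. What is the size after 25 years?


The ODE dP/dt = 0.15P has solution P(t) = P(0)e^(0.15t).
Substitute P(0) = 10000 and t = 25: P(25) = 10000 e^(3.75) ≈ 425211.


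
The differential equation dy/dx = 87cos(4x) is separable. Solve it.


g(y) = 1, so integrate directly: y = ∫ 87cos(4x) dx = (87/4)sin(4x) + C.


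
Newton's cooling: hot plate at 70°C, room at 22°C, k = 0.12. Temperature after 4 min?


Newton's law: dT/dt = -k(T - T_a) has solution T(t) = T_a + (T₀ - T_a)e^(-kt).
Plug in T_a = 22, T₀ = 70, k = 0.12, t = 4: T(4) = 22 + (48)e^(-0.48) ≈ 51.7°C.


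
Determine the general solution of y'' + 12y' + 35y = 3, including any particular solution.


Characteristic roots of r² + 12r + 35 = 0 are -7, -5.
y_h = C₁e^(-7x) + C₂e^(-5x).
Constant forcing; try y_p = A. Then 35A = 3 ⇒ A = 3/35.
General solution: y = C₁e^(-7x) + C₂e^(-5x) + 3/35.


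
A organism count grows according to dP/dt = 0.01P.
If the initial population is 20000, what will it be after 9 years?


The ODE dP/dt = 0.01P has solution P(t) = P(0)e^(0.01t).
Substitute P(0) = 20000 and t = 9: P(9) = 20000 e^(0.09) ≈ 21883.


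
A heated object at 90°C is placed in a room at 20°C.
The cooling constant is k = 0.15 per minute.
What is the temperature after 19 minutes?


Newton's law: dT/dt = -k(T - T_a) has solution T(t) = T_a + (T₀ - T_a)e^(-kt).
Plug in T_a = 20, T₀ = 90, k = 0.15, t = 19: T(19) = 20 + (70)e^(-2.85) ≈ 24.0°C.


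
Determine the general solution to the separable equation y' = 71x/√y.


Separate: √y dy = 71x dx.
Integrate: (2/3)y^(3/2) = (71/2)x² + C.


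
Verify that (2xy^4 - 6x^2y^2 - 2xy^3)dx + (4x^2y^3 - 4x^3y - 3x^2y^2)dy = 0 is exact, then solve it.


Check exactness: ∂M/∂y = 8xy^3 - 12x^2y - 6xy^2 and ∂N/∂x = 8xy^3 - 12x^2y - 6xy^2; equal, so the equation is exact.
Integrate M with respect to x (treating y as constant): ∫M dx = x^2y^4 - 2x^3y^2 - x^2y^3 + h(y).
Differentiate w.r.t. y and set equal to N: all terms match, so h'(y) = 0 and h is a constant absorbed into C.
General solution: x^2y^4 - 2x^3y^2 - x^2y^3 = C.


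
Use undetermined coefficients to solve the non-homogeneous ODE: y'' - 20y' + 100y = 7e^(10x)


Characteristic polynomial (r - 10)² = 0; repeated root r = 10.
y_h = (C₁ + C₂x)e^(10x). Forcing matches the repeated root (resonance), so try y_p = Ax² e^(10x).
Substitute and solve for A: 2A = 7, so A = 7/2.
General solution: y = (C₁ + C₂x + (7/2)x²)e^(10x).


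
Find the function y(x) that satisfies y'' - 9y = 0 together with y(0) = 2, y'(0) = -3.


Characteristic roots of r² - 9 = 0 are 3, -3.
General solution y = c₁ e^(3x) + c₂ e^(-3x).
Apply y(0) = 2: c₁ + c₂ = 2. Apply y'(0) = -3: 3 c₁ - 3 c₂ = -3.
Solve: c₁ = 1/2, c₂ = 3/2.
Particular solution: y = (1/2)e^(3x) + (3/2)e^(-3x).


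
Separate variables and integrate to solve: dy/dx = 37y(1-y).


Separate: dy/[y(1-y)] = 37 dx.
Partial fractions: 1/[y(1-y)] = 1/y + 1/(1-y).
Integrate: ln|y/(1-y)| = 37x + C₀.
Solve for y: y = 1/(1 + Ce^(-37x)).


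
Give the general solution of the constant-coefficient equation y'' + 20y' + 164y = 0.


Characteristic equation: r² + 20r + 164 = 0.
Discriminant is negative; roots r = -10 ± 8i (complex conjugate pair).
General solution uses e^(α x)(C₁ cos(β x) + C₂ sin(β x)): y = e^(-10x)(C₁cos(8x) + C₂sin(8x)).


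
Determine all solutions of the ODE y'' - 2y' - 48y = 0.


Characteristic equation: r² - 2r - 48 = 0.
Factor: (r + 6)(r - 8) = 0 ⇒ r = -6, 8 (distinct real).
General solution: y = C₁e^(-6x) + C₂e^(8x).


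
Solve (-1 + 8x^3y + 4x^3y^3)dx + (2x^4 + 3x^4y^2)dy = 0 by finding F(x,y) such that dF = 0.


Check exactness: ∂M/∂y = 8x^3 + 12x^3y^2 and ∂N/∂x = 8x^3 + 12x^3y^2; equal, so the equation is exact.
Integrate M with respect to x (treating y as constant): ∫M dx = -x + 2x^4y + x^4y^3 + h(y).
Differentiate w.r.t. y and set equal to N: all terms match, so h'(y) = 0 and h is a constant absorbed into C.
General solution: -x + 2x^4y + x^4y^3 = C.


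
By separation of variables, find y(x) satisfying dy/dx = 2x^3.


Integrate both sides with respect to x: y = ∫ 2x^3 dx = (1/2)x^4 + C.


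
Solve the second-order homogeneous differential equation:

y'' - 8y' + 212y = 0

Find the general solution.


Characteristic equation: r² - 8r + 212 = 0.
Discriminant is negative; roots r = 4 ± 14i (complex conjugate pair).
General solution uses e^(α x)(C₁ cos(β x) + C₂ sin(β x)): y = e^(4x)(C₁cos(14x) + C₂sin(14x)).


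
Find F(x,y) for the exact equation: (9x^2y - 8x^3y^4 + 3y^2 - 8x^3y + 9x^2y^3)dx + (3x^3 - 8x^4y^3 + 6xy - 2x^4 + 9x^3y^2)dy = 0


Check exactness: ∂M/∂y = 9x^2 - 32x^3y^3 + 6y - 8x^3 + 27x^2y^2 and ∂N/∂x = 9x^2 - 32x^3y^3 + 6y - 8x^3 + 27x^2y^2; equal, so the equation is exact.
Integrate M with respect to x (treating y as constant): ∫M dx = 3x^3y - 2x^4y^4 + 3xy^2 - 2x^4y + 3x^3y^3 + h(y).
Differentiate w.r.t. y and set equal to N: all terms match, so h'(y) = 0 and h is a constant absorbed into C.
General solution: 3x^3y - 2x^4y^4 + 3xy^2 - 2x^4y + 3x^3y^3 = C.


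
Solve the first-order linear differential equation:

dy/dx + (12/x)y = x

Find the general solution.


P(x) = 12/x ⇒ μ = x^12.
(x^12 y)' = x^13 ⇒ x^12 y = x^14/(14) + C.
Solve for y: y = (1/14)x^2 + C/x^12.


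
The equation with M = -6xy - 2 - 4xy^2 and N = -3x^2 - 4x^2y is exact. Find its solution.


Check exactness: ∂M/∂y = -6x - 8xy and ∂N/∂x = -6x - 8xy; equal, so the equation is exact.
Integrate M with respect to x (treating y as constant): ∫M dx = -3x^2y - 2x - 2x^2y^2 + h(y).
Differentiate w.r.t. y and set equal to N: all terms match, so h'(y) = 0 and h is a constant absorbed into C.
General solution: -3x^2y - 2x - 2x^2y^2 = C.


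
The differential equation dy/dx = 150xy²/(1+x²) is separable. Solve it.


Separate: dy/y² = 150x/(1+x²) dx.
Integrate LHS: ∫ dy/y² = -1/y.
Integrate RHS via u = 1+x²: 75ln(1+x²) + C.
Result: -1/y = 75ln(1+x²) + C.


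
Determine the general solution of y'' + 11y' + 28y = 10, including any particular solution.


Characteristic roots of r² + 11r + 28 = 0 are -4, -7.
y_h = C₁e^(-4x) + C₂e^(-7x).
Constant forcing; try y_p = A. Then 28A = 10 ⇒ A = 5/14.
General solution: y = C₁e^(-4x) + C₂e^(-7x) + 5/14.


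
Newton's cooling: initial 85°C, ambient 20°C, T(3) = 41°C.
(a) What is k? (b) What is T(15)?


Newton's law: T(t) = T_a + (T₀ - T_a)e^(-kt).
(a) Use T(3) = 41: (41 - 20)/(85 - 20) = e^(-k·3), so k = -ln(0.323)/3 ≈ 0.3766.
(b) Apply k to t = 15: T(15) = 20 + (65)e^(-5.649) ≈ 20.2°C.


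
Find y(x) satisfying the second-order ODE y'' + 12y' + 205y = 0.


Characteristic equation: r² + 12r + 205 = 0.
Discriminant is negative; roots r = -6 ± 13i (complex conjugate pair).
General solution uses e^(α x)(C₁ cos(β x) + C₂ sin(β x)): y = e^(-6x)(C₁cos(13x) + C₂sin(13x)).


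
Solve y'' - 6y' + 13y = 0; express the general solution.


Characteristic equation: r² - 6r + 13 = 0.
Discriminant is negative; roots r = 3 ± 2i (complex conjugate pair).
General solution uses e^(α x)(C₁ cos(β x) + C₂ sin(β x)): y = e^(3x)(C₁cos(2x) + C₂sin(2x)).


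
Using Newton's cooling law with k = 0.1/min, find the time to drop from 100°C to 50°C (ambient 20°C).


From T(t) = T_a + (T₀ - T_a)e^(-kt), set T(t) = 50:
(50 - 20) / (100 - 20) = e^(-0.1t), so t = -ln(0.375)/0.1 ≈ 9.8 minutes.


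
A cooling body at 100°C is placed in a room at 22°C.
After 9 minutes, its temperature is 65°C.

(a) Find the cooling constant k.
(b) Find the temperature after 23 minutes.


Newton's law: T(t) = T_a + (T₀ - T_a)e^(-kt).
(a) Use T(9) = 65: (65 - 22)/(100 - 22) = e^(-k·9), so k = -ln(0.551)/9 ≈ 0.0662.
(b) Apply k to t = 23: T(23) = 22 + (78)e^(-1.522) ≈ 39.0°C.


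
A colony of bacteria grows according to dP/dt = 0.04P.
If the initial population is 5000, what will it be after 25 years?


The ODE dP/dt = 0.04P has solution P(t) = P(0)e^(0.04t).
Substitute P(0) = 5000 and t = 25: P(25) = 5000 e^(1.00) ≈ 13591.


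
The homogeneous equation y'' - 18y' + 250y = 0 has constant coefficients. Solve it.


Characteristic equation: r² - 18r + 250 = 0.
Discriminant is negative; roots r = 9 ± 13i (complex conjugate pair).
General solution uses e^(α x)(C₁ cos(β x) + C₂ sin(β x)): y = e^(9x)(C₁cos(13x) + C₂sin(13x)).


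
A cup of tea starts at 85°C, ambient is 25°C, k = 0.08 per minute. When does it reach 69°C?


From T(t) = T_a + (T₀ - T_a)e^(-kt), set T(t) = 69:
(69 - 25) / (85 - 25) = e^(-0.08t), so t = -ln(0.733)/0.08 ≈ 3.9 minutes.


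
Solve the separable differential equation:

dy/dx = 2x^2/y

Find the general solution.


Separate variables: y dy = 2x^2 dx.
Integrate both sides: y²/2 = (2/3)x^3 + C₀.
Multiply by 2: y² = (4/3)x^3 + C.


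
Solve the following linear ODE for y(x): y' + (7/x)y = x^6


P(x) = 7/x ⇒ μ = x^7.
(x^7 y)' = x^13 ⇒ x^7 y = x^14/(14) + C.
Solve for y: y = (1/14)x^7 + C/x^7.


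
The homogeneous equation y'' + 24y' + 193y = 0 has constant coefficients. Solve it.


Characteristic equation: r² + 24r + 193 = 0.
Discriminant is negative; roots r = -12 ± 7i (complex conjugate pair).
General solution uses e^(α x)(C₁ cos(β x) + C₂ sin(β x)): y = e^(-12x)(C₁cos(7x) + C₂sin(7x)).


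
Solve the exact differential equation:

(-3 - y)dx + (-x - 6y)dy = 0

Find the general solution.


Check exactness: ∂M/∂y = -1 and ∂N/∂x = -1; equal, so the equation is exact.
Integrate M with respect to x (treating y as constant): ∫M dx = -3x - xy + h(y).
Differentiate w.r.t. y and set equal to N: the x-dependent terms already match, leaving h'(y) = -6y. Integrate: h(y) = -3y^2.
So F(x,y) = -3x - xy - 3y^2.
General solution: -3x - xy - 3y^2 = C.


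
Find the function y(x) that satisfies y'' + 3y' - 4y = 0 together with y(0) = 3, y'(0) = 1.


Characteristic roots of r² + 3r - 4 = 0 are -4, 1.
General solution y = c₁ e^(-4x) + c₂ e^(x).
Apply y(0) = 3: c₁ + c₂ = 3. Apply y'(0) = 1: -4 c₁ + 1 c₂ = 1.
Solve: c₁ = 2/5, c₂ = 13/5.
Particular solution: y = (2/5)e^(-4x) + (13/5)e^(x).


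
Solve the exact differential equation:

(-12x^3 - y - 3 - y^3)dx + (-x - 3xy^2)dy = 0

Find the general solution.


Check exactness: ∂M/∂y = -1 - 3y^2 and ∂N/∂x = -1 - 3y^2; equal, so the equation is exact.
Integrate M with respect to x (treating y as constant): ∫M dx = -3x^4 - xy - 3x - xy^3 + h(y).
Differentiate w.r.t. y and set equal to N: all terms match, so h'(y) = 0 and h is a constant absorbed into C.
General solution: -3x^4 - xy - 3x - xy^3 = C.


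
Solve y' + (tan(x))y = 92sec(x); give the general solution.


P(x) = tan(x) ⇒ μ = e^(∫tan(x)dx) = sec(x).
(sec(x) y)' = 92sec²(x) ⇒ sec(x) y = 92tan(x) + C.
Multiply by cos(x): y = 92sin(x) + C·cos(x).


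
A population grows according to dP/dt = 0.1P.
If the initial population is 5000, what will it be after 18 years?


The ODE dP/dt = 0.1P has solution P(t) = P(0)e^(0.1t).
Substitute P(0) = 5000 and t = 18: P(18) = 5000 e^(1.80) ≈ 30248.


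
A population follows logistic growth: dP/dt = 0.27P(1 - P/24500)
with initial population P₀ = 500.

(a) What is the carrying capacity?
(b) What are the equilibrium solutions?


Logistic ODE dP/dt = 0.27P(1 - P/24500) has equilibria where dP/dt = 0, i.e. P = 0 or P = 24500.
The coefficient (1 - P/K) = 0 when P = K, identifying K = 24500 as the carrying capacity.
(a) K = 24500; (b) equilibria P = 0 and P = 24500.


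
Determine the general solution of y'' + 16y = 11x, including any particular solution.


Homogeneous: r² + 16 = 0 ⇒ r = ±4i, y_h = C₁cos(4x) + C₂sin(4x).
Polynomial forcing; try y_p = Ax + B. Then y_p'' + 16 y_p = 16(Ax + B) = 11x, so B = 0 and A = 11/16.
General solution: y = C₁cos(4x) + C₂sin(4x) + (11/16)x.


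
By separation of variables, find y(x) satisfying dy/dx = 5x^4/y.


Separate variables: y dy = 5x^4 dx.
Integrate both sides: y²/2 = x^5 + C₀.
Multiply by 2: y² = 2x^5 + C.


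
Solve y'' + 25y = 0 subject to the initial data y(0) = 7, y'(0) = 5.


Characteristic roots of r² + 25 = 0 are ±5i, so y = C₁cos(5x) + C₂sin(5x).
Apply y(0) = 7: C₁ = 7. Differentiate and apply y'(0) = 5: 5·C₂ = 5, so C₂ = 1.
Particular solution: y = 7cos(5x) + sin(5x).


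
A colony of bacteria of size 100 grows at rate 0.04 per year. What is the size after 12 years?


The ODE dP/dt = 0.04P has solution P(t) = P(0)e^(0.04t).
Substitute P(0) = 100 and t = 12: P(12) = 100 e^(0.48) ≈ 162.


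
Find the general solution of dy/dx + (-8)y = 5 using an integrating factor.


P(x) = -8 ⇒ μ = e^(-8x).
(μ y)' = 5e^(-8x) ⇒ μ y = -(5/8)e^(-8x) + C.
Divide by μ: y = -5/8 + Ce^(8x).


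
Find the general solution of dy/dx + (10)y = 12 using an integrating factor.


P(x) = 10, Q(x) = 12; integrating factor μ = e^(10x).
(μ y)' = 12e^(10x) ⇒ μ y = (6/5)e^(10x) + C.
Divide by μ: y = 6/5 + Ce^(-10x).


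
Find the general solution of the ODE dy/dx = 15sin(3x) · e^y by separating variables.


Separate: e^(-y) dy = 15sin(3x) dx.
Integrate: -e^(-y) = -5cos(3x) + C₀.
Rearrange: e^(-y) = 5cos(3x) + C.
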